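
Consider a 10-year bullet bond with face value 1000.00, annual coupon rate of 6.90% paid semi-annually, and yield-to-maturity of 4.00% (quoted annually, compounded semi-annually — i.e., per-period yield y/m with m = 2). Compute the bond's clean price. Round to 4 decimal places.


Coupon per period c = face * coupon_rate / m = 34.500000
Periods per year m = 2; per-period yield y/m = 0.020000
Number of cashflows N = 20
Cashflows (t years, CF_t, discount factor 1/(1+y/m)^(m*t), PV):
  t = 0.5000: CF_t = 34.500000, DF = 0.980392, PV = 33.823529
  t = 1.0000: CF_t = 34.500000, DF = 0.961169, PV = 33.160323
  t = 1.5000: CF_t = 34.500000, DF = 0.942322, PV = 32.510121
  t = 2.0000: CF_t = 34.500000, DF = 0.923845, PV = 31.872667
  t = 2.5000: CF_t = 34.500000, DF = 0.905731, PV = 31.247713
  t = 3.0000: CF_t = 34.500000, DF = 0.887971, PV = 30.635013
  t = 3.5000: CF_t = 34.500000, DF = 0.870560, PV = 30.034326
  t = 4.0000: CF_t = 34.500000, DF = 0.853490, PV = 29.445418
  t = 4.5000: CF_t = 34.500000, DF = 0.836755, PV = 28.868057
  t = 5.0000: CF_t = 34.500000, DF = 0.820348, PV = 28.302016
  t = 5.5000: CF_t = 34.500000, DF = 0.804263, PV = 27.747075
  t = 6.0000: CF_t = 34.500000, DF = 0.788493, PV = 27.203015
  t = 6.5000: CF_t = 34.500000, DF = 0.773033, PV = 26.669622
  t = 7.0000: CF_t = 34.500000, DF = 0.757875, PV = 26.146688
  t = 7.5000: CF_t = 34.500000, DF = 0.743015, PV = 25.634008
  t = 8.0000: CF_t = 34.500000, DF = 0.728446, PV = 25.131381
  t = 8.5000: CF_t = 34.500000, DF = 0.714163, PV = 24.638608
  t = 9.0000: CF_t = 34.500000, DF = 0.700159, PV = 24.155498
  t = 9.5000: CF_t = 34.500000, DF = 0.686431, PV = 23.681861
  t = 10.0000: CF_t = 1034.500000, DF = 0.672971, PV = 696.188844
Price P = sum_t PV_t = 1237.095783

Answer: Price = 1237.0958


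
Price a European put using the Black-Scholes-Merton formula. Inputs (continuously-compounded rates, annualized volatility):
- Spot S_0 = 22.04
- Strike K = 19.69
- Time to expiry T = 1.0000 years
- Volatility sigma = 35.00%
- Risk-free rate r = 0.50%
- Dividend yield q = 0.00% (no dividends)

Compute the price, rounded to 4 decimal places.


d1 = (ln(S/K) + (r - q + 0.5*sigma^2) * T) / (sigma * sqrt(T)) = 0.51142312
d2 = d1 - sigma * sqrt(T) = 0.16142312
exp(-rT) = 0.99501248; exp(-qT) = 1.00000000
P = K * exp(-rT) * N(-d2) - S_0 * exp(-qT) * N(-d1)
N(-d1) = 0.30452740; N(-d2) = 0.43588008
P = 19.6900 * 0.99501248 * 0.43588008 - 22.0400 * 1.00000000 * 0.30452740 = 1.8279

Answer: Price = 1.8279


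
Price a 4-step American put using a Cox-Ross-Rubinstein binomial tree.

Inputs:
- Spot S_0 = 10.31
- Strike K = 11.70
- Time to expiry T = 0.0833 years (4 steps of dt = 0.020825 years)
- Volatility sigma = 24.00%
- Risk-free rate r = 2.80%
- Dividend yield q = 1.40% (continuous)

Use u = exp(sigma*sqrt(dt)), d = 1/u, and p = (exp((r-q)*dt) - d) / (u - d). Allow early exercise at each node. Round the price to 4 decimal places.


dt = T/N = 0.020825
u = exp(sigma*sqrt(dt)) = 1.035241; d = 1/u = 0.965959
p = (exp((r-q)*dt) - d) / (u - d) = 0.495551
Discount per step: exp(-r*dt) = 0.999417
Stock lattice S(k, i) with i counting down-moves:
  k=0: S(0,0) = 10.3100
  k=1: S(1,0) = 10.6733; S(1,1) = 9.9590
  k=2: S(2,0) = 11.0495; S(2,1) = 10.3100; S(2,2) = 9.6200
  k=3: S(3,0) = 11.4389; S(3,1) = 10.6733; S(3,2) = 9.9590; S(3,3) = 9.2925
  k=4: S(4,0) = 11.8420; S(4,1) = 11.0495; S(4,2) = 10.3100; S(4,3) = 9.6200; S(4,4) = 8.9762
Terminal payoffs V(N, i) = max(K - S_T, 0):
  V(4,0) = 0.000000; V(4,1) = 0.650530; V(4,2) = 1.390000; V(4,3) = 2.079982; V(4,4) = 2.723788
Backward induction: V(k, i) = exp(-r*dt) * [p * V(k+1, i) + (1-p) * V(k+1, i+1)]; then take max(V_cont, immediate exercise) for American.
  V(3,0) = exp(-r*dt) * [p*0.000000 + (1-p)*0.650530] = 0.327968; exercise = 0.261137; V(3,0) = max -> 0.327968
  V(3,1) = exp(-r*dt) * [p*0.650530 + (1-p)*1.390000] = 1.022958; exercise = 1.026667; V(3,1) = max -> 1.026667
  V(3,2) = exp(-r*dt) * [p*1.390000 + (1-p)*2.079982] = 1.737048; exercise = 1.740965; V(3,2) = max -> 1.740965
  V(3,3) = exp(-r*dt) * [p*2.079982 + (1-p)*2.723788] = 2.403348; exercise = 2.407459; V(3,3) = max -> 2.407459
  V(2,0) = exp(-r*dt) * [p*0.327968 + (1-p)*1.026667] = 0.680029; exercise = 0.650530; V(2,0) = max -> 0.680029
  V(2,1) = exp(-r*dt) * [p*1.026667 + (1-p)*1.740965] = 1.386185; exercise = 1.390000; V(2,1) = max -> 1.390000
  V(2,2) = exp(-r*dt) * [p*1.740965 + (1-p)*2.407459] = 2.075966; exercise = 2.079982; V(2,2) = max -> 2.079982
  V(1,0) = exp(-r*dt) * [p*0.680029 + (1-p)*1.390000] = 1.037568; exercise = 1.026667; V(1,0) = max -> 1.037568
  V(1,1) = exp(-r*dt) * [p*1.390000 + (1-p)*2.079982] = 1.737048; exercise = 1.740965; V(1,1) = max -> 1.740965
  V(0,0) = exp(-r*dt) * [p*1.037568 + (1-p)*1.740965] = 1.391584; exercise = 1.390000; V(0,0) = max -> 1.391584

Answer: Price = V(0,0) = 1.3916


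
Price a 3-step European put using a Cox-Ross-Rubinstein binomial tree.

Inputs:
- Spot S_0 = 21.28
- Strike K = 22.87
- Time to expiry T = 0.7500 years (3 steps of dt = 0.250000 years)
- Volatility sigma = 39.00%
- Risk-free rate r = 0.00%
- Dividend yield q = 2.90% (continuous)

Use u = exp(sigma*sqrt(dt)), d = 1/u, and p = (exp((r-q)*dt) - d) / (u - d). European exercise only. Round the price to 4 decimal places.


Answer: Price = V(0,0) = 4.2463

Derivation:
dt = T/N = 0.250000
u = exp(sigma*sqrt(dt)) = 1.215311; d = 1/u = 0.822835
p = (exp((r-q)*dt) - d) / (u - d) = 0.432998
Discount per step: exp(-r*dt) = 1.000000
Stock lattice S(k, i) with i counting down-moves:
  k=0: S(0,0) = 21.2800
  k=1: S(1,0) = 25.8618; S(1,1) = 17.5099
  k=2: S(2,0) = 31.4302; S(2,1) = 21.2800; S(2,2) = 14.4078
  k=3: S(3,0) = 38.1974; S(3,1) = 25.8618; S(3,2) = 17.5099; S(3,3) = 11.8552
Terminal payoffs V(N, i) = max(K - S_T, 0):
  V(3,0) = 0.000000; V(3,1) = 0.000000; V(3,2) = 5.360078; V(3,3) = 11.014787
Backward induction: V(k, i) = exp(-r*dt) * [p * V(k+1, i) + (1-p) * V(k+1, i+1)].
  V(2,0) = exp(-r*dt) * [p*0.000000 + (1-p)*0.000000] = 0.000000
  V(2,1) = exp(-r*dt) * [p*0.000000 + (1-p)*5.360078] = 3.039174
  V(2,2) = exp(-r*dt) * [p*5.360078 + (1-p)*11.014787] = 8.566308
  V(1,0) = exp(-r*dt) * [p*0.000000 + (1-p)*3.039174] = 1.723217
  V(1,1) = exp(-r*dt) * [p*3.039174 + (1-p)*8.566308] = 6.173069
  V(0,0) = exp(-r*dt) * [p*1.723217 + (1-p)*6.173069] = 4.246291


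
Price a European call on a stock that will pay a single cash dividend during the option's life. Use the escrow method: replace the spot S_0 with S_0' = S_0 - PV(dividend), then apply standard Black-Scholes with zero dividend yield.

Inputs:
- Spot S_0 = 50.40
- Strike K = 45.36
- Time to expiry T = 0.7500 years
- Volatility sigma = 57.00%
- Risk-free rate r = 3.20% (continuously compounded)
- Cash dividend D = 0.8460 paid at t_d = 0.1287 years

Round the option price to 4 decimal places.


PV(D) = D * exp(-r * t_d) = 0.8460 * 0.99589007 = 0.84252300
S_0' = S_0 - PV(D) = 50.4000 - 0.84252300 = 49.55747700
d1 = (ln(S_0'/K) + (r + sigma^2/2)*T) / (sigma*sqrt(T)) = 0.47472370
d2 = d1 - sigma*sqrt(T) = -0.01891078
exp(-rT) = 0.97628571
N(d1) = 0.68250804; N(d2) = 0.49245614
C = S_0' * N(d1) - K * exp(-rT) * N(d2) = 49.55747700 * 0.68250804 - 45.3600 * 0.97628571 * 0.49245614 = 12.0153

Answer: Price = 12.0153


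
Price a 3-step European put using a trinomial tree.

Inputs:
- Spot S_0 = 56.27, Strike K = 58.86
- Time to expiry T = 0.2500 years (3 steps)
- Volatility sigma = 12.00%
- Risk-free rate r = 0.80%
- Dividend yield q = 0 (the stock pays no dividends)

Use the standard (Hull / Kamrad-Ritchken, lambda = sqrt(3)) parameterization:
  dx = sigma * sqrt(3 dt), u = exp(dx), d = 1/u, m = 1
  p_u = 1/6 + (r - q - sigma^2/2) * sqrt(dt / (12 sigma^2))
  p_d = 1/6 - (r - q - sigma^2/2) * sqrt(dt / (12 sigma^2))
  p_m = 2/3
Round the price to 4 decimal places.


Answer: Price = V(0,0) = 2.9783

Derivation:
dt = T/N = 0.083333; dx = sigma*sqrt(3*dt) = 0.060000
u = exp(dx) = 1.061837; d = 1/u = 0.941765
p_u = 0.167222, p_m = 0.666667, p_d = 0.166111
Discount per step: exp(-r*dt) = 0.999334
Stock lattice S(k, j) with j the centered position index:
  k=0: S(0,+0) = 56.2700
  k=1: S(1,-1) = 52.9931; S(1,+0) = 56.2700; S(1,+1) = 59.7495
  k=2: S(2,-2) = 49.9070; S(2,-1) = 52.9931; S(2,+0) = 56.2700; S(2,+1) = 59.7495; S(2,+2) = 63.4442
  k=3: S(3,-3) = 47.0007; S(3,-2) = 49.9070; S(3,-1) = 52.9931; S(3,+0) = 56.2700; S(3,+1) = 59.7495; S(3,+2) = 63.4442; S(3,+3) = 67.3674
Terminal payoffs V(N, j) = max(K - S_T, 0):
  V(3,-3) = 11.859345; V(3,-2) = 8.952987; V(3,-1) = 5.866910; V(3,+0) = 2.590000; V(3,+1) = 0.000000; V(3,+2) = 0.000000; V(3,+3) = 0.000000
Backward induction: V(k, j) = exp(-r*dt) * [p_u * V(k+1, j+1) + p_m * V(k+1, j) + p_d * V(k+1, j-1)]
  V(2,-2) = exp(-r*dt) * [p_u*5.866910 + p_m*8.952987 + p_d*11.859345] = 8.913760
  V(2,-1) = exp(-r*dt) * [p_u*2.590000 + p_m*5.866910 + p_d*8.952987] = 5.827683
  V(2,+0) = exp(-r*dt) * [p_u*0.000000 + p_m*2.590000 + p_d*5.866910] = 2.699425
  V(2,+1) = exp(-r*dt) * [p_u*0.000000 + p_m*0.000000 + p_d*2.590000] = 0.429941
  V(2,+2) = exp(-r*dt) * [p_u*0.000000 + p_m*0.000000 + p_d*0.000000] = 0.000000
  V(1,-1) = exp(-r*dt) * [p_u*2.699425 + p_m*5.827683 + p_d*8.913760] = 5.813324
  V(1,+0) = exp(-r*dt) * [p_u*0.429941 + p_m*2.699425 + p_d*5.827683] = 2.837663
  V(1,+1) = exp(-r*dt) * [p_u*0.000000 + p_m*0.429941 + p_d*2.699425] = 0.734542
  V(0,+0) = exp(-r*dt) * [p_u*0.734542 + p_m*2.837663 + p_d*5.813324] = 2.978279


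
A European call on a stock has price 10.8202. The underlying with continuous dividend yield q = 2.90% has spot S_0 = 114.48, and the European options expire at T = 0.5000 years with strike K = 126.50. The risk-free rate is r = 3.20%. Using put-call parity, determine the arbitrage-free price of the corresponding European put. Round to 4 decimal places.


Put-call parity: C - P = S_0 * exp(-qT) - K * exp(-rT).
S_0 * exp(-qT) = 114.4800 * 0.98560462 = 112.83201675
K * exp(-rT) = 126.5000 * 0.98412732 = 124.49210599
P = C - S*exp(-qT) + K*exp(-rT)
P = 10.8202 - 112.83201675 + 124.49210599 = 22.4803

Answer: Put price = 22.4803


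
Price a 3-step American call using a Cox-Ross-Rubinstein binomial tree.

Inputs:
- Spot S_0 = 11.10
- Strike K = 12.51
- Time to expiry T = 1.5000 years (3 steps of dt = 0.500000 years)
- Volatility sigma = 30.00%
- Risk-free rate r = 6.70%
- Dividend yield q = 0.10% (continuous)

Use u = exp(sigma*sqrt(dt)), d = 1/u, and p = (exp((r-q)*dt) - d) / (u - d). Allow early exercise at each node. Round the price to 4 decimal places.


Answer: Price = V(0,0) = 1.5433

Derivation:
dt = T/N = 0.500000
u = exp(sigma*sqrt(dt)) = 1.236311; d = 1/u = 0.808858
p = (exp((r-q)*dt) - d) / (u - d) = 0.525654
Discount per step: exp(-r*dt) = 0.967055
Stock lattice S(k, i) with i counting down-moves:
  k=0: S(0,0) = 11.1000
  k=1: S(1,0) = 13.7231; S(1,1) = 8.9783
  k=2: S(2,0) = 16.9660; S(2,1) = 11.1000; S(2,2) = 7.2622
  k=3: S(3,0) = 20.9752; S(3,1) = 13.7231; S(3,2) = 8.9783; S(3,3) = 5.8741
Terminal payoffs V(N, i) = max(S_T - K, 0):
  V(3,0) = 8.465209; V(3,1) = 1.213053; V(3,2) = 0.000000; V(3,3) = 0.000000
Backward induction: V(k, i) = exp(-r*dt) * [p * V(k+1, i) + (1-p) * V(k+1, i+1)]; then take max(V_cont, immediate exercise) for American.
  V(2,0) = exp(-r*dt) * [p*8.465209 + (1-p)*1.213053] = 4.859625; exercise = 4.455963; V(2,0) = max -> 4.859625
  V(2,1) = exp(-r*dt) * [p*1.213053 + (1-p)*0.000000] = 0.616639; exercise = 0.000000; V(2,1) = max -> 0.616639
  V(2,2) = exp(-r*dt) * [p*0.000000 + (1-p)*0.000000] = 0.000000; exercise = 0.000000; V(2,2) = max -> 0.000000
  V(1,0) = exp(-r*dt) * [p*4.859625 + (1-p)*0.616639] = 2.753189; exercise = 1.213053; V(1,0) = max -> 2.753189
  V(1,1) = exp(-r*dt) * [p*0.616639 + (1-p)*0.000000] = 0.313460; exercise = 0.000000; V(1,1) = max -> 0.313460
  V(0,0) = exp(-r*dt) * [p*2.753189 + (1-p)*0.313460] = 1.543337; exercise = 0.000000; V(0,0) = max -> 1.543337


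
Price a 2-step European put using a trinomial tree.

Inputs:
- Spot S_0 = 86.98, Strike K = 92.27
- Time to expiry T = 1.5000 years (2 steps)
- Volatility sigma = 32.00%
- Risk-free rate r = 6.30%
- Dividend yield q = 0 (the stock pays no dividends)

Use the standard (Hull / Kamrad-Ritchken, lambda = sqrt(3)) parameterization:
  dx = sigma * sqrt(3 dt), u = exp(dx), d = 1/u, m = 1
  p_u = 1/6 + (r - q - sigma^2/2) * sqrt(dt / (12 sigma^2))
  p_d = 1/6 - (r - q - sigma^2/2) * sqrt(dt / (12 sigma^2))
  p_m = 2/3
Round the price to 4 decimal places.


dt = T/N = 0.750000; dx = sigma*sqrt(3*dt) = 0.480000
u = exp(dx) = 1.616074; d = 1/u = 0.618783
p_u = 0.175885, p_m = 0.666667, p_d = 0.157448
Discount per step: exp(-r*dt) = 0.953849
Stock lattice S(k, j) with j the centered position index:
  k=0: S(0,+0) = 86.9800
  k=1: S(1,-1) = 53.8218; S(1,+0) = 86.9800; S(1,+1) = 140.5662
  k=2: S(2,-2) = 33.3040; S(2,-1) = 53.8218; S(2,+0) = 86.9800; S(2,+1) = 140.5662; S(2,+2) = 227.1654
Terminal payoffs V(N, j) = max(K - S_T, 0):
  V(2,-2) = 58.965977; V(2,-1) = 38.448221; V(2,+0) = 5.290000; V(2,+1) = 0.000000; V(2,+2) = 0.000000
Backward induction: V(k, j) = exp(-r*dt) * [p_u * V(k+1, j+1) + p_m * V(k+1, j) + p_d * V(k+1, j-1)]
  V(1,-1) = exp(-r*dt) * [p_u*5.290000 + p_m*38.448221 + p_d*58.965977] = 34.192289
  V(1,+0) = exp(-r*dt) * [p_u*0.000000 + p_m*5.290000 + p_d*38.448221] = 9.138119
  V(1,+1) = exp(-r*dt) * [p_u*0.000000 + p_m*0.000000 + p_d*5.290000] = 0.794460
  V(0,+0) = exp(-r*dt) * [p_u*0.794460 + p_m*9.138119 + p_d*34.192289] = 11.079259

Answer: Price = V(0,0) = 11.0793


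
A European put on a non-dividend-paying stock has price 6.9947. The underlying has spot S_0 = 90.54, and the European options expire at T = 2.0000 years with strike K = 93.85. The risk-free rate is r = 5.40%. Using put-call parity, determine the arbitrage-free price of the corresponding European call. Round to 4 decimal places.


Put-call parity: C - P = S_0 * exp(-qT) - K * exp(-rT).
S_0 * exp(-qT) = 90.5400 * 1.00000000 = 90.54000000
K * exp(-rT) = 93.8500 * 0.89762760 = 84.24234992
C = P + S*exp(-qT) - K*exp(-rT)
C = 6.9947 + 90.54000000 - 84.24234992 = 13.2924

Answer: Call price = 13.2924


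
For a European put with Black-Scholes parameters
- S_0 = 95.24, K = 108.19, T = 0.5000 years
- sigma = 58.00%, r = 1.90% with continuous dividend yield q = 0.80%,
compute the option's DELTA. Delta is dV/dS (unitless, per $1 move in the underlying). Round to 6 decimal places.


Answer: Delta = -0.534661

Derivation:
d1 = -0.0923845228; d2 = -0.5025064559
phi(d1) = 0.3972434416; exp(-qT) = 0.9960079893; exp(-rT) = 0.9905449824
N(-d1) = 0.5368037321
Delta = -exp(-qT) * N(-d1) = -0.9960079893 * 0.5368037321 = -0.534661


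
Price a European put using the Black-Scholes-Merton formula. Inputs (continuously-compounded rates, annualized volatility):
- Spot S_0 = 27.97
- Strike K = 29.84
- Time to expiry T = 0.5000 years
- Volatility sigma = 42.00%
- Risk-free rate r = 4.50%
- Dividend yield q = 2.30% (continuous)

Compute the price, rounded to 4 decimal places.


Answer: Price = 4.1713

Derivation:
d1 = (ln(S/K) + (r - q + 0.5*sigma^2) * T) / (sigma * sqrt(T)) = -0.03238303
d2 = d1 - sigma * sqrt(T) = -0.32936787
exp(-rT) = 0.97775124; exp(-qT) = 0.98856587
P = K * exp(-rT) * N(-d2) - S_0 * exp(-qT) * N(-d1)
N(-d1) = 0.51291670; N(-d2) = 0.62906118
P = 29.8400 * 0.97775124 * 0.62906118 - 27.9700 * 0.98856587 * 0.51291670 = 4.1713


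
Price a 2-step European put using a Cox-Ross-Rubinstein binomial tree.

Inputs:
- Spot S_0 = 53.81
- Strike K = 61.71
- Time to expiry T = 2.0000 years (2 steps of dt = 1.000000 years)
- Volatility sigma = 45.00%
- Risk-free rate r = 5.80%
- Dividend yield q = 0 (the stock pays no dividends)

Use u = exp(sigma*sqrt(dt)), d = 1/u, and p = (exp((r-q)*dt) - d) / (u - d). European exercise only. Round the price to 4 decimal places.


Answer: Price = V(0,0) = 14.0796

Derivation:
dt = T/N = 1.000000
u = exp(sigma*sqrt(dt)) = 1.568312; d = 1/u = 0.637628
p = (exp((r-q)*dt) - d) / (u - d) = 0.453523
Discount per step: exp(-r*dt) = 0.943650
Stock lattice S(k, i) with i counting down-moves:
  k=0: S(0,0) = 53.8100
  k=1: S(1,0) = 84.3909; S(1,1) = 34.3108
  k=2: S(2,0) = 132.3512; S(2,1) = 53.8100; S(2,2) = 21.8775
Terminal payoffs V(N, i) = max(K - S_T, 0):
  V(2,0) = 0.000000; V(2,1) = 7.900000; V(2,2) = 39.832487
Backward induction: V(k, i) = exp(-r*dt) * [p * V(k+1, i) + (1-p) * V(k+1, i+1)].
  V(1,0) = exp(-r*dt) * [p*0.000000 + (1-p)*7.900000] = 4.073894
  V(1,1) = exp(-r*dt) * [p*7.900000 + (1-p)*39.832487] = 23.921867
  V(0,0) = exp(-r*dt) * [p*4.073894 + (1-p)*23.921867] = 14.079587


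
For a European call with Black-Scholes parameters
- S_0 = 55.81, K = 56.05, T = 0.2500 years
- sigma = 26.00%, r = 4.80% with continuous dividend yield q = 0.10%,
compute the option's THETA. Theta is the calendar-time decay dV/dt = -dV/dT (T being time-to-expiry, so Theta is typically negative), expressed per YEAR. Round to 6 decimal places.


Answer: Theta = -7.034724

Derivation:
d1 = 0.1223762714; d2 = -0.0076237286
phi(d1) = 0.3959661667; exp(-qT) = 0.9997500312; exp(-rT) = 0.9880717129
Theta = -S*exp(-qT)*phi(d1)*sigma/(2*sqrt(T)) - r*K*exp(-rT)*N(d2) + q*S*exp(-qT)*N(d1)
N(d1) = 0.5486994850; N(d2) = 0.4969586018; sqrt(T) = 0.5000000000
Term 1 = -55.8100 * 0.9997500312 * 0.3959661667 * 0.2600 / (2 * 0.5000000000) = -5.7442704111
Term 2 = -0.0480 * 56.0500 * 0.9880717129 * 0.4969586018 = -1.3210690946
Term 3 = 0.0010 * 55.8100 * 0.9997500312 * 0.5486994850 = 0.0306152635
Theta = -5.7442704111 + (-1.3210690946) + (0.0306152635) = -7.034724


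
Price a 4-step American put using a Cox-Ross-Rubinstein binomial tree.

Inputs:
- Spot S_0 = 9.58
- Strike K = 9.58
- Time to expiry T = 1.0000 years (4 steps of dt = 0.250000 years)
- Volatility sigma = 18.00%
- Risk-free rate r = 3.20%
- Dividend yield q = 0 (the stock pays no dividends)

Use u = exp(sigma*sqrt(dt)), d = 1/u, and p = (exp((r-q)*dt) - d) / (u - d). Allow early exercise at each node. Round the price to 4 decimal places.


Answer: Price = V(0,0) = 0.5467

Derivation:
dt = T/N = 0.250000
u = exp(sigma*sqrt(dt)) = 1.094174; d = 1/u = 0.913931
p = (exp((r-q)*dt) - d) / (u - d) = 0.522078
Discount per step: exp(-r*dt) = 0.992032
Stock lattice S(k, i) with i counting down-moves:
  k=0: S(0,0) = 9.5800
  k=1: S(1,0) = 10.4822; S(1,1) = 8.7555
  k=2: S(2,0) = 11.4693; S(2,1) = 9.5800; S(2,2) = 8.0019
  k=3: S(3,0) = 12.5495; S(3,1) = 10.4822; S(3,2) = 8.7555; S(3,3) = 7.3132
  k=4: S(4,0) = 13.7313; S(4,1) = 11.4693; S(4,2) = 9.5800; S(4,3) = 8.0019; S(4,4) = 6.6837
Terminal payoffs V(N, i) = max(K - S_T, 0):
  V(4,0) = 0.000000; V(4,1) = 0.000000; V(4,2) = 0.000000; V(4,3) = 1.578111; V(4,4) = 2.896261
Backward induction: V(k, i) = exp(-r*dt) * [p * V(k+1, i) + (1-p) * V(k+1, i+1)]; then take max(V_cont, immediate exercise) for American.
  V(3,0) = exp(-r*dt) * [p*0.000000 + (1-p)*0.000000] = 0.000000; exercise = 0.000000; V(3,0) = max -> 0.000000
  V(3,1) = exp(-r*dt) * [p*0.000000 + (1-p)*0.000000] = 0.000000; exercise = 0.000000; V(3,1) = max -> 0.000000
  V(3,2) = exp(-r*dt) * [p*0.000000 + (1-p)*1.578111] = 0.748205; exercise = 0.824539; V(3,2) = max -> 0.824539
  V(3,3) = exp(-r*dt) * [p*1.578111 + (1-p)*2.896261] = 2.190490; exercise = 2.266824; V(3,3) = max -> 2.266824
  V(2,0) = exp(-r*dt) * [p*0.000000 + (1-p)*0.000000] = 0.000000; exercise = 0.000000; V(2,0) = max -> 0.000000
  V(2,1) = exp(-r*dt) * [p*0.000000 + (1-p)*0.824539] = 0.390926; exercise = 0.000000; V(2,1) = max -> 0.390926
  V(2,2) = exp(-r*dt) * [p*0.824539 + (1-p)*2.266824] = 1.501777; exercise = 1.578111; V(2,2) = max -> 1.578111
  V(1,0) = exp(-r*dt) * [p*0.000000 + (1-p)*0.390926] = 0.185343; exercise = 0.000000; V(1,0) = max -> 0.185343
  V(1,1) = exp(-r*dt) * [p*0.390926 + (1-p)*1.578111] = 0.950672; exercise = 0.824539; V(1,1) = max -> 0.950672
  V(0,0) = exp(-r*dt) * [p*0.185343 + (1-p)*0.950672] = 0.546720; exercise = 0.000000; V(0,0) = max -> 0.546720


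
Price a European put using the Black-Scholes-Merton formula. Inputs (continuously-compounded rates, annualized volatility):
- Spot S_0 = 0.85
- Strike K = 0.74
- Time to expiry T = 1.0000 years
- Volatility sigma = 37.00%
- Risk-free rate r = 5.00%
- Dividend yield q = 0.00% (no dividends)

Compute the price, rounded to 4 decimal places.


Answer: Price = 0.0553

Derivation:
d1 = (ln(S/K) + (r - q + 0.5*sigma^2) * T) / (sigma * sqrt(T)) = 0.69469233
d2 = d1 - sigma * sqrt(T) = 0.32469233
exp(-rT) = 0.95122942; exp(-qT) = 1.00000000
P = K * exp(-rT) * N(-d2) - S_0 * exp(-qT) * N(-d1)
N(-d1) = 0.24362407; N(-d2) = 0.37270697
P = 0.7400 * 0.95122942 * 0.37270697 - 0.8500 * 1.00000000 * 0.24362407 = 0.0553


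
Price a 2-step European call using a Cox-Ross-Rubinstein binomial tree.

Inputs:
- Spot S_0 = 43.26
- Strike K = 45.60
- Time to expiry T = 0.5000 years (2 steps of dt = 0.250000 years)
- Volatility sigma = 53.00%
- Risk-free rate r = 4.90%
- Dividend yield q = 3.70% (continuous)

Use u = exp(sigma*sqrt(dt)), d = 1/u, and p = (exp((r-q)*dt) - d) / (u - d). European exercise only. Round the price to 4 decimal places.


dt = T/N = 0.250000
u = exp(sigma*sqrt(dt)) = 1.303431; d = 1/u = 0.767206
p = (exp((r-q)*dt) - d) / (u - d) = 0.439738
Discount per step: exp(-r*dt) = 0.987825
Stock lattice S(k, i) with i counting down-moves:
  k=0: S(0,0) = 43.2600
  k=1: S(1,0) = 56.3864; S(1,1) = 33.1893
  k=2: S(2,0) = 73.4958; S(2,1) = 43.2600; S(2,2) = 25.4631
Terminal payoffs V(N, i) = max(S_T - K, 0):
  V(2,0) = 27.895812; V(2,1) = 0.000000; V(2,2) = 0.000000
Backward induction: V(k, i) = exp(-r*dt) * [p * V(k+1, i) + (1-p) * V(k+1, i+1)].
  V(1,0) = exp(-r*dt) * [p*27.895812 + (1-p)*0.000000] = 12.117498
  V(1,1) = exp(-r*dt) * [p*0.000000 + (1-p)*0.000000] = 0.000000
  V(0,0) = exp(-r*dt) * [p*12.117498 + (1-p)*0.000000] = 5.263649

Answer: Price = V(0,0) = 5.2636


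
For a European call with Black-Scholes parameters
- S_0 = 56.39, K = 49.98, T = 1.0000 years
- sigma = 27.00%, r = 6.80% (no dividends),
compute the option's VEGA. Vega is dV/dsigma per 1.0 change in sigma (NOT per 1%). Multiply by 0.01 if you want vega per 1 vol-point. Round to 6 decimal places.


Answer: Vega = 15.891176

Derivation:
d1 = 0.8337737497; d2 = 0.5637737497
phi(d1) = 0.2818084016; exp(-qT) = 1.0000000000; exp(-rT) = 0.9342604736
Vega = S * exp(-qT) * phi(d1) * sqrt(T) = 56.3900 * 1.0000000000 * 0.2818084016 * 1.0000000000 = 15.891176


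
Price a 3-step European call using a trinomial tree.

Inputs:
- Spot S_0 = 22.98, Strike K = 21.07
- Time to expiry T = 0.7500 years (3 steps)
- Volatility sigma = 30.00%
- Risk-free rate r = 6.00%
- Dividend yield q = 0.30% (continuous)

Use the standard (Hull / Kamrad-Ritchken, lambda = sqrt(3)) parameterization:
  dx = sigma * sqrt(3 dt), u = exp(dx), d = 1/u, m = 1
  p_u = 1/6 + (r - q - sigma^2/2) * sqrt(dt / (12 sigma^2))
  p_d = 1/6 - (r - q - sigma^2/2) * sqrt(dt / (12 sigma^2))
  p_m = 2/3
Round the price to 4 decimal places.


Answer: Price = V(0,0) = 3.9229

Derivation:
dt = T/N = 0.250000; dx = sigma*sqrt(3*dt) = 0.259808
u = exp(dx) = 1.296681; d = 1/u = 0.771200
p_u = 0.172440, p_m = 0.666667, p_d = 0.160893
Discount per step: exp(-r*dt) = 0.985112
Stock lattice S(k, j) with j the centered position index:
  k=0: S(0,+0) = 22.9800
  k=1: S(1,-1) = 17.7222; S(1,+0) = 22.9800; S(1,+1) = 29.7977
  k=2: S(2,-2) = 13.6673; S(2,-1) = 17.7222; S(2,+0) = 22.9800; S(2,+1) = 29.7977; S(2,+2) = 38.6381
  k=3: S(3,-3) = 10.5403; S(3,-2) = 13.6673; S(3,-1) = 17.7222; S(3,+0) = 22.9800; S(3,+1) = 29.7977; S(3,+2) = 38.6381; S(3,+3) = 50.1013
Terminal payoffs V(N, j) = max(S_T - K, 0):
  V(3,-3) = 0.000000; V(3,-2) = 0.000000; V(3,-1) = 0.000000; V(3,+0) = 1.910000; V(3,+1) = 8.727720; V(3,+2) = 17.568126; V(3,+3) = 29.031309
Backward induction: V(k, j) = exp(-r*dt) * [p_u * V(k+1, j+1) + p_m * V(k+1, j) + p_d * V(k+1, j-1)]
  V(2,-2) = exp(-r*dt) * [p_u*0.000000 + p_m*0.000000 + p_d*0.000000] = 0.000000
  V(2,-1) = exp(-r*dt) * [p_u*1.910000 + p_m*0.000000 + p_d*0.000000] = 0.324457
  V(2,+0) = exp(-r*dt) * [p_u*8.727720 + p_m*1.910000 + p_d*0.000000] = 2.736979
  V(2,+1) = exp(-r*dt) * [p_u*17.568126 + p_m*8.727720 + p_d*1.910000] = 9.018933
  V(2,+2) = exp(-r*dt) * [p_u*29.031309 + p_m*17.568126 + p_d*8.727720] = 17.852670
  V(1,-1) = exp(-r*dt) * [p_u*2.736979 + p_m*0.324457 + p_d*0.000000] = 0.678023
  V(1,+0) = exp(-r*dt) * [p_u*9.018933 + p_m*2.736979 + p_d*0.324457] = 3.380985
  V(1,+1) = exp(-r*dt) * [p_u*17.852670 + p_m*9.018933 + p_d*2.736979] = 9.389595
  V(0,+0) = exp(-r*dt) * [p_u*9.389595 + p_m*3.380985 + p_d*0.678023] = 3.922935


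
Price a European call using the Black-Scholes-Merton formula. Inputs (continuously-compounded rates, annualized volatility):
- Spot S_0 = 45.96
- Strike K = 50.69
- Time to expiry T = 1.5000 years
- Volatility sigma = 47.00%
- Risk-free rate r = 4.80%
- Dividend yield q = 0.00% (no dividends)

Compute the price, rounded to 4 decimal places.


d1 = (ln(S/K) + (r - q + 0.5*sigma^2) * T) / (sigma * sqrt(T)) = 0.24272150
d2 = d1 - sigma * sqrt(T) = -0.33290859
exp(-rT) = 0.93053090; exp(-qT) = 1.00000000
C = S_0 * exp(-qT) * N(d1) - K * exp(-rT) * N(d2)
N(d1) = 0.59588943; N(d2) = 0.36960164
C = 45.9600 * 1.00000000 * 0.59588943 - 50.6900 * 0.93053090 * 0.36960164 = 9.9535

Answer: Price = 9.9535


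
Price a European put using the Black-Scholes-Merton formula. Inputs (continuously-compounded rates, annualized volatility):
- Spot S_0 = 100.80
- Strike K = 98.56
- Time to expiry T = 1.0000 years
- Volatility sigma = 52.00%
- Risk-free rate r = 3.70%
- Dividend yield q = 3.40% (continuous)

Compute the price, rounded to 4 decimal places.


Answer: Price = 18.5331

Derivation:
d1 = (ln(S/K) + (r - q + 0.5*sigma^2) * T) / (sigma * sqrt(T)) = 0.30898626
d2 = d1 - sigma * sqrt(T) = -0.21101374
exp(-rT) = 0.96367614; exp(-qT) = 0.96657150
P = K * exp(-rT) * N(-d2) - S_0 * exp(-qT) * N(-d1)
N(-d1) = 0.37866599; N(-d2) = 0.58356172
P = 98.5600 * 0.96367614 * 0.58356172 - 100.8000 * 0.96657150 * 0.37866599 = 18.5331


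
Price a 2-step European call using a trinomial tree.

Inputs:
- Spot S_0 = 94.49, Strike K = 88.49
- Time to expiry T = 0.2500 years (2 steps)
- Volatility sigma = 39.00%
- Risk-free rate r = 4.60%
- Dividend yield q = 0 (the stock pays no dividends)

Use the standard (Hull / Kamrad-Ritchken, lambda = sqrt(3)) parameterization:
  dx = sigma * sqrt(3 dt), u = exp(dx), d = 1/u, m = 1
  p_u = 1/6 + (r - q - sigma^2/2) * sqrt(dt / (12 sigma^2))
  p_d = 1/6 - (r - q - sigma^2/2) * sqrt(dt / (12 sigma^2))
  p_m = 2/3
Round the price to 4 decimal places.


dt = T/N = 0.125000; dx = sigma*sqrt(3*dt) = 0.238825
u = exp(dx) = 1.269757; d = 1/u = 0.787552
p_u = 0.158803, p_m = 0.666667, p_d = 0.174531
Discount per step: exp(-r*dt) = 0.994266
Stock lattice S(k, j) with j the centered position index:
  k=0: S(0,+0) = 94.4900
  k=1: S(1,-1) = 74.4158; S(1,+0) = 94.4900; S(1,+1) = 119.9793
  k=2: S(2,-2) = 58.6064; S(2,-1) = 74.4158; S(2,+0) = 94.4900; S(2,+1) = 119.9793; S(2,+2) = 152.3445
Terminal payoffs V(N, j) = max(S_T - K, 0):
  V(2,-2) = 0.000000; V(2,-1) = 0.000000; V(2,+0) = 6.000000; V(2,+1) = 31.489304; V(2,+2) = 63.854516
Backward induction: V(k, j) = exp(-r*dt) * [p_u * V(k+1, j+1) + p_m * V(k+1, j) + p_d * V(k+1, j-1)]
  V(1,-1) = exp(-r*dt) * [p_u*6.000000 + p_m*0.000000 + p_d*0.000000] = 0.947353
  V(1,+0) = exp(-r*dt) * [p_u*31.489304 + p_m*6.000000 + p_d*0.000000] = 8.948980
  V(1,+1) = exp(-r*dt) * [p_u*63.854516 + p_m*31.489304 + p_d*6.000000] = 31.995814
  V(0,+0) = exp(-r*dt) * [p_u*31.995814 + p_m*8.948980 + p_d*0.947353] = 11.148063

Answer: Price = V(0,0) = 11.1481


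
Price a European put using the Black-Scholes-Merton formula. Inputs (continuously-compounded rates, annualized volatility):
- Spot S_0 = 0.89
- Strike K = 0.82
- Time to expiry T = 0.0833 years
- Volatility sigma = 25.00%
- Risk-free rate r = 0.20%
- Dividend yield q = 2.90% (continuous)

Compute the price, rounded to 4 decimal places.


Answer: Price = 0.0042

Derivation:
d1 = (ln(S/K) + (r - q + 0.5*sigma^2) * T) / (sigma * sqrt(T)) = 1.14021052
d2 = d1 - sigma * sqrt(T) = 1.06805618
exp(-rT) = 0.99983341; exp(-qT) = 0.99758722
P = K * exp(-rT) * N(-d2) - S_0 * exp(-qT) * N(-d1)
N(-d1) = 0.12709930; N(-d2) = 0.14274759
P = 0.8200 * 0.99983341 * 0.14274759 - 0.8900 * 0.99758722 * 0.12709930 = 0.0042


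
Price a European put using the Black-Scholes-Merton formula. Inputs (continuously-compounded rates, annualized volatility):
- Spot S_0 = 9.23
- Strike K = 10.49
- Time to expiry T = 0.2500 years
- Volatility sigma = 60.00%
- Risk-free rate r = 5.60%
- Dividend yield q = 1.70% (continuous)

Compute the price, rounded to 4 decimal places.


Answer: Price = 1.8298

Derivation:
d1 = (ln(S/K) + (r - q + 0.5*sigma^2) * T) / (sigma * sqrt(T)) = -0.24404458
d2 = d1 - sigma * sqrt(T) = -0.54404458
exp(-rT) = 0.98609754; exp(-qT) = 0.99575902
P = K * exp(-rT) * N(-d2) - S_0 * exp(-qT) * N(-d1)
N(-d1) = 0.59640185; N(-d2) = 0.70679460
P = 10.4900 * 0.98609754 * 0.70679460 - 9.2300 * 0.99575902 * 0.59640185 = 1.8298


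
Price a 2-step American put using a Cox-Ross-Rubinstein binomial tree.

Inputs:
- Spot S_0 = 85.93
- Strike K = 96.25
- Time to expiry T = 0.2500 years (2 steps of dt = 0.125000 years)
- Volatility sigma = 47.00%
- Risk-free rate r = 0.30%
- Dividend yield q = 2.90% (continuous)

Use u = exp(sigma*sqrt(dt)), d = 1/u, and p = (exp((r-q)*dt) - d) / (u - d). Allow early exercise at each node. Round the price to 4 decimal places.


dt = T/N = 0.125000
u = exp(sigma*sqrt(dt)) = 1.180774; d = 1/u = 0.846902
p = (exp((r-q)*dt) - d) / (u - d) = 0.448834
Discount per step: exp(-r*dt) = 0.999625
Stock lattice S(k, i) with i counting down-moves:
  k=0: S(0,0) = 85.9300
  k=1: S(1,0) = 101.4639; S(1,1) = 72.7743
  k=2: S(2,0) = 119.8059; S(2,1) = 85.9300; S(2,2) = 61.6327
Terminal payoffs V(N, i) = max(K - S_T, 0):
  V(2,0) = 0.000000; V(2,1) = 10.320000; V(2,2) = 34.617285
Backward induction: V(k, i) = exp(-r*dt) * [p * V(k+1, i) + (1-p) * V(k+1, i+1)]; then take max(V_cont, immediate exercise) for American.
  V(1,0) = exp(-r*dt) * [p*0.000000 + (1-p)*10.320000] = 5.685897; exercise = 0.000000; V(1,0) = max -> 5.685897
  V(1,1) = exp(-r*dt) * [p*10.320000 + (1-p)*34.617285] = 23.702939; exercise = 23.475697; V(1,1) = max -> 23.702939
  V(0,0) = exp(-r*dt) * [p*5.685897 + (1-p)*23.702939] = 15.610417; exercise = 10.320000; V(0,0) = max -> 15.610417

Answer: Price = V(0,0) = 15.6104


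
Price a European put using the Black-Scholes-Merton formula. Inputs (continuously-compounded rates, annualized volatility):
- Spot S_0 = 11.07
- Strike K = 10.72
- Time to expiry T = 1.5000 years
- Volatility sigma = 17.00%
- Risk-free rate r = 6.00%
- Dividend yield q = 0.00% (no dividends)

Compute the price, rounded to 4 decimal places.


d1 = (ln(S/K) + (r - q + 0.5*sigma^2) * T) / (sigma * sqrt(T)) = 0.69067249
d2 = d1 - sigma * sqrt(T) = 0.48246587
exp(-rT) = 0.91393119; exp(-qT) = 1.00000000
P = K * exp(-rT) * N(-d2) - S_0 * exp(-qT) * N(-d1)
N(-d1) = 0.24488569; N(-d2) = 0.31473752
P = 10.7200 * 0.91393119 * 0.31473752 - 11.0700 * 1.00000000 * 0.24488569 = 0.3727

Answer: Price = 0.3727


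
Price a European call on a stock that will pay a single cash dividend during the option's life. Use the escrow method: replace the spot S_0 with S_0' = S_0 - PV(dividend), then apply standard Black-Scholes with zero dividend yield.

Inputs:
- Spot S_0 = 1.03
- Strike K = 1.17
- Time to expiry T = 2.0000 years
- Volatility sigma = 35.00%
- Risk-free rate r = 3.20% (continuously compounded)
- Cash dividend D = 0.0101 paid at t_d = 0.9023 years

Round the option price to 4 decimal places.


PV(D) = D * exp(-r * t_d) = 0.0101 * 0.97153926 = 0.00981255
S_0' = S_0 - PV(D) = 1.0300 - 0.00981255 = 1.02018745
d1 = (ln(S_0'/K) + (r + sigma^2/2)*T) / (sigma*sqrt(T)) = 0.09997003
d2 = d1 - sigma*sqrt(T) = -0.39500472
exp(-rT) = 0.93800500
N(d1) = 0.53981594; N(d2) = 0.34641970
C = S_0' * N(d1) - K * exp(-rT) * N(d2) = 1.02018745 * 0.53981594 - 1.1700 * 0.93800500 * 0.34641970 = 0.1705

Answer: Price = 0.1705


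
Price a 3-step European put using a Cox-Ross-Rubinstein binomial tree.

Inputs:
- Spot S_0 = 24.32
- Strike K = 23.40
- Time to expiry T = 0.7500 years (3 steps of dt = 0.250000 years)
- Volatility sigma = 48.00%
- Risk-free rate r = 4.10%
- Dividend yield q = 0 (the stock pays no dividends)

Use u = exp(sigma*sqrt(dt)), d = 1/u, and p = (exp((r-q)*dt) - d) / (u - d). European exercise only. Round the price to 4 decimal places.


Answer: Price = V(0,0) = 3.4124

Derivation:
dt = T/N = 0.250000
u = exp(sigma*sqrt(dt)) = 1.271249; d = 1/u = 0.786628
p = (exp((r-q)*dt) - d) / (u - d) = 0.461546
Discount per step: exp(-r*dt) = 0.989802
Stock lattice S(k, i) with i counting down-moves:
  k=0: S(0,0) = 24.3200
  k=1: S(1,0) = 30.9168; S(1,1) = 19.1308
  k=2: S(2,0) = 39.3029; S(2,1) = 24.3200; S(2,2) = 15.0488
  k=3: S(3,0) = 49.9638; S(3,1) = 30.9168; S(3,2) = 19.1308; S(3,3) = 11.8378
Terminal payoffs V(N, i) = max(K - S_T, 0):
  V(3,0) = 0.000000; V(3,1) = 0.000000; V(3,2) = 4.269210; V(3,3) = 11.562185
Backward induction: V(k, i) = exp(-r*dt) * [p * V(k+1, i) + (1-p) * V(k+1, i+1)].
  V(2,0) = exp(-r*dt) * [p*0.000000 + (1-p)*0.000000] = 0.000000
  V(2,1) = exp(-r*dt) * [p*0.000000 + (1-p)*4.269210] = 2.275333
  V(2,2) = exp(-r*dt) * [p*4.269210 + (1-p)*11.562185] = 8.112563
  V(1,0) = exp(-r*dt) * [p*0.000000 + (1-p)*2.275333] = 1.212669
  V(1,1) = exp(-r*dt) * [p*2.275333 + (1-p)*8.112563] = 5.363160
  V(0,0) = exp(-r*dt) * [p*1.212669 + (1-p)*5.363160] = 3.412362


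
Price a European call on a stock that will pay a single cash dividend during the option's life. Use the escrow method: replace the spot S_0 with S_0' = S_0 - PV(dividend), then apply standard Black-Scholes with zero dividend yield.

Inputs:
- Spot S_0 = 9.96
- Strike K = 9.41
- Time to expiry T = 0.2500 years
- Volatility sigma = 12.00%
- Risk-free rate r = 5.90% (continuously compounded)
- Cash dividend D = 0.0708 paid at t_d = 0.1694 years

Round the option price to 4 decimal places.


PV(D) = D * exp(-r * t_d) = 0.0708 * 0.99005518 = 0.07009591
S_0' = S_0 - PV(D) = 9.9600 - 0.07009591 = 9.88990409
d1 = (ln(S_0'/K) + (r + sigma^2/2)*T) / (sigma*sqrt(T)) = 1.10485824
d2 = d1 - sigma*sqrt(T) = 1.04485824
exp(-rT) = 0.98535825
N(d1) = 0.86538949; N(d2) = 0.85195575
C = S_0' * N(d1) - K * exp(-rT) * N(d2) = 9.88990409 * 0.86538949 - 9.4100 * 0.98535825 * 0.85195575 = 0.6591

Answer: Price = 0.6591


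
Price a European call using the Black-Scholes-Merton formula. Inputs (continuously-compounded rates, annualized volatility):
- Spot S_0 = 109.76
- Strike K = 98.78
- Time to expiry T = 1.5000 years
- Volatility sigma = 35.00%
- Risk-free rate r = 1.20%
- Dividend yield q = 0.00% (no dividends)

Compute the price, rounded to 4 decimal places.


Answer: Price = 24.6272

Derivation:
d1 = (ln(S/K) + (r - q + 0.5*sigma^2) * T) / (sigma * sqrt(T)) = 0.50220607
d2 = d1 - sigma * sqrt(T) = 0.07354537
exp(-rT) = 0.98216103; exp(-qT) = 1.00000000
C = S_0 * exp(-qT) * N(d1) - K * exp(-rT) * N(d2)
N(d1) = 0.69223871; N(d2) = 0.52931393
C = 109.7600 * 1.00000000 * 0.69223871 - 98.7800 * 0.98216103 * 0.52931393 = 24.6272


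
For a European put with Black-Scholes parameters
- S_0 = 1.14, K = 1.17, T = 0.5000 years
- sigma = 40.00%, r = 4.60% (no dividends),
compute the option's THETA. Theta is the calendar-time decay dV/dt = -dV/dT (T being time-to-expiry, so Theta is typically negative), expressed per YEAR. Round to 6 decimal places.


Answer: Theta = -0.098064

Derivation:
d1 = 0.1309014232; d2 = -0.1519412893
phi(d1) = 0.3955389062; exp(-qT) = 1.0000000000; exp(-rT) = 0.9772624838
Theta = -S*exp(-qT)*phi(d1)*sigma/(2*sqrt(T)) + r*K*exp(-rT)*N(-d2) - q*S*exp(-qT)*N(-d1)
N(-d1) = 0.4479266444; N(-d2) = 0.5603833789; sqrt(T) = 0.7071067812
Term 1 = -1.1400 * 1.0000000000 * 0.3955389062 * 0.4000 / (2 * 0.7071067812) = -0.1275378387
Term 2 = 0.0460 * 1.1700 * 0.9772624838 * 0.5603833789 = 0.0294740738
Term 3 = 0 (no dividend yield, q = 0)
Theta = -0.1275378387 + (0.0294740738) + (0.0000000000) = -0.098064


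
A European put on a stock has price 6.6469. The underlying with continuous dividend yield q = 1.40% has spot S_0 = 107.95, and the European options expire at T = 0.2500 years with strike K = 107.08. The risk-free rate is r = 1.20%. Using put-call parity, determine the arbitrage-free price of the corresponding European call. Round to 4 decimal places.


Answer: Call price = 7.4605

Derivation:
Put-call parity: C - P = S_0 * exp(-qT) - K * exp(-rT).
S_0 * exp(-qT) = 107.9500 * 0.99650612 = 107.57283542
K * exp(-rT) = 107.0800 * 0.99700450 = 106.75924138
C = P + S*exp(-qT) - K*exp(-rT)
C = 6.6469 + 107.57283542 - 106.75924138 = 7.4605


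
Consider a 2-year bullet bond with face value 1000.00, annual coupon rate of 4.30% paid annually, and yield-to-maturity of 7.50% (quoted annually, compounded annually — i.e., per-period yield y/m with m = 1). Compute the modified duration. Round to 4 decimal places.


Answer: Modified duration = 1.8210

Derivation:
Coupon per period c = face * coupon_rate / m = 43.000000
Periods per year m = 1; per-period yield y/m = 0.075000
Number of cashflows N = 2
Cashflows (t years, CF_t, discount factor 1/(1+y/m)^(m*t), PV):
  t = 1.0000: CF_t = 43.000000, DF = 0.930233, PV = 40.000000
  t = 2.0000: CF_t = 1043.000000, DF = 0.865333, PV = 902.541915
Price P = sum_t PV_t = 942.541915
First compute Macaulay numerator sum_t t * PV_t:
  t * PV_t at t = 1.0000: 40.000000
  t * PV_t at t = 2.0000: 1805.083829
Macaulay duration D = 1845.083829 / 942.541915 = 1.957562
Modified duration = D / (1 + y/m) = 1.957562 / (1 + 0.075000) = 1.820988


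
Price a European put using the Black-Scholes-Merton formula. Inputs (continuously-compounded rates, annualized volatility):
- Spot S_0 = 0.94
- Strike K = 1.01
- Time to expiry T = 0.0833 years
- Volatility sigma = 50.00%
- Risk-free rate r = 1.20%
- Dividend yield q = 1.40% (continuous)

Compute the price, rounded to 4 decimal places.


d1 = (ln(S/K) + (r - q + 0.5*sigma^2) * T) / (sigma * sqrt(T)) = -0.42672296
d2 = d1 - sigma * sqrt(T) = -0.57103166
exp(-rT) = 0.99900090; exp(-qT) = 0.99883448
P = K * exp(-rT) * N(-d2) - S_0 * exp(-qT) * N(-d1)
N(-d1) = 0.66520944; N(-d2) = 0.71601091
P = 1.0100 * 0.99900090 * 0.71601091 - 0.9400 * 0.99883448 * 0.66520944 = 0.0979

Answer: Price = 0.0979


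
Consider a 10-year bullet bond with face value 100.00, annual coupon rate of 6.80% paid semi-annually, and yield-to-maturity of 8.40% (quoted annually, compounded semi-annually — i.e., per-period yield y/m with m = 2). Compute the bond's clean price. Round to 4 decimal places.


Answer: Price = 89.3178

Derivation:
Coupon per period c = face * coupon_rate / m = 3.400000
Periods per year m = 2; per-period yield y/m = 0.042000
Number of cashflows N = 20
Cashflows (t years, CF_t, discount factor 1/(1+y/m)^(m*t), PV):
  t = 0.5000: CF_t = 3.400000, DF = 0.959693, PV = 3.262956
  t = 1.0000: CF_t = 3.400000, DF = 0.921010, PV = 3.131436
  t = 1.5000: CF_t = 3.400000, DF = 0.883887, PV = 3.005216
  t = 2.0000: CF_t = 3.400000, DF = 0.848260, PV = 2.884085
  t = 2.5000: CF_t = 3.400000, DF = 0.814069, PV = 2.767836
  t = 3.0000: CF_t = 3.400000, DF = 0.781257, PV = 2.656272
  t = 3.5000: CF_t = 3.400000, DF = 0.749766, PV = 2.549206
  t = 4.0000: CF_t = 3.400000, DF = 0.719545, PV = 2.446455
  t = 4.5000: CF_t = 3.400000, DF = 0.690543, PV = 2.347845
  t = 5.0000: CF_t = 3.400000, DF = 0.662709, PV = 2.253210
  t = 5.5000: CF_t = 3.400000, DF = 0.635997, PV = 2.162390
  t = 6.0000: CF_t = 3.400000, DF = 0.610362, PV = 2.075230
  t = 6.5000: CF_t = 3.400000, DF = 0.585760, PV = 1.991584
  t = 7.0000: CF_t = 3.400000, DF = 0.562150, PV = 1.911309
  t = 7.5000: CF_t = 3.400000, DF = 0.539491, PV = 1.834269
  t = 8.0000: CF_t = 3.400000, DF = 0.517746, PV = 1.760335
  t = 8.5000: CF_t = 3.400000, DF = 0.496877, PV = 1.689381
  t = 9.0000: CF_t = 3.400000, DF = 0.476849, PV = 1.621287
  t = 9.5000: CF_t = 3.400000, DF = 0.457629, PV = 1.555938
  t = 10.0000: CF_t = 103.400000, DF = 0.439183, PV = 45.411533
Price P = sum_t PV_t = 89.317773


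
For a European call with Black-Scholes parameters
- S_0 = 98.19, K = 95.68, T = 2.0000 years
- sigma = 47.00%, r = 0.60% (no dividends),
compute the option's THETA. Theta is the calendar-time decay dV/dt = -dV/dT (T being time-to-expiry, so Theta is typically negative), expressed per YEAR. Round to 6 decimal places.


Answer: Theta = -6.256178

Derivation:
d1 = 0.3893526829; d2 = -0.2753276915
phi(d1) = 0.3698209575; exp(-qT) = 1.0000000000; exp(-rT) = 0.9880717129
Theta = -S*exp(-qT)*phi(d1)*sigma/(2*sqrt(T)) - r*K*exp(-rT)*N(d2) + q*S*exp(-qT)*N(d1)
N(d1) = 0.6514923653; N(d2) = 0.3915322458; sqrt(T) = 1.4142135624
Term 1 = -98.1900 * 1.0000000000 * 0.3698209575 * 0.4700 / (2 * 1.4142135624) = -6.0340880500
Term 2 = -0.0060 * 95.6800 * 0.9880717129 * 0.3915322458 = -0.2220897007
Term 3 = 0 (no dividend yield, q = 0)
Theta = -6.0340880500 + (-0.2220897007) + (0.0000000000) = -6.256178
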